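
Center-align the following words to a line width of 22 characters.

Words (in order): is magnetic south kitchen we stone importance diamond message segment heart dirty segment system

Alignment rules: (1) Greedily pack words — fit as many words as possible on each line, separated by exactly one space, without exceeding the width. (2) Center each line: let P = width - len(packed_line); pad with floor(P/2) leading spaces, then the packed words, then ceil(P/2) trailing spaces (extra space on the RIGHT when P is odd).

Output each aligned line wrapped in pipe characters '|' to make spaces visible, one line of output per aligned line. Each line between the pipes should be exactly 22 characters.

Line 1: ['is', 'magnetic', 'south'] (min_width=17, slack=5)
Line 2: ['kitchen', 'we', 'stone'] (min_width=16, slack=6)
Line 3: ['importance', 'diamond'] (min_width=18, slack=4)
Line 4: ['message', 'segment', 'heart'] (min_width=21, slack=1)
Line 5: ['dirty', 'segment', 'system'] (min_width=20, slack=2)

Answer: |  is magnetic south   |
|   kitchen we stone   |
|  importance diamond  |
|message segment heart |
| dirty segment system |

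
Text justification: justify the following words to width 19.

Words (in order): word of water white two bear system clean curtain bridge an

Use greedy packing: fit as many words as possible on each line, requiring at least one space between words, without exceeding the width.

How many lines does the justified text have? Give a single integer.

Answer: 4

Derivation:
Line 1: ['word', 'of', 'water', 'white'] (min_width=19, slack=0)
Line 2: ['two', 'bear', 'system'] (min_width=15, slack=4)
Line 3: ['clean', 'curtain'] (min_width=13, slack=6)
Line 4: ['bridge', 'an'] (min_width=9, slack=10)
Total lines: 4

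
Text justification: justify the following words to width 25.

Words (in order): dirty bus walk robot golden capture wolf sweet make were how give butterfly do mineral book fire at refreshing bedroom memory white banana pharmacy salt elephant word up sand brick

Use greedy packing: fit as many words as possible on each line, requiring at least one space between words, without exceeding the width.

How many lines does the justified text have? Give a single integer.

Line 1: ['dirty', 'bus', 'walk', 'robot'] (min_width=20, slack=5)
Line 2: ['golden', 'capture', 'wolf', 'sweet'] (min_width=25, slack=0)
Line 3: ['make', 'were', 'how', 'give'] (min_width=18, slack=7)
Line 4: ['butterfly', 'do', 'mineral', 'book'] (min_width=25, slack=0)
Line 5: ['fire', 'at', 'refreshing'] (min_width=18, slack=7)
Line 6: ['bedroom', 'memory', 'white'] (min_width=20, slack=5)
Line 7: ['banana', 'pharmacy', 'salt'] (min_width=20, slack=5)
Line 8: ['elephant', 'word', 'up', 'sand'] (min_width=21, slack=4)
Line 9: ['brick'] (min_width=5, slack=20)
Total lines: 9

Answer: 9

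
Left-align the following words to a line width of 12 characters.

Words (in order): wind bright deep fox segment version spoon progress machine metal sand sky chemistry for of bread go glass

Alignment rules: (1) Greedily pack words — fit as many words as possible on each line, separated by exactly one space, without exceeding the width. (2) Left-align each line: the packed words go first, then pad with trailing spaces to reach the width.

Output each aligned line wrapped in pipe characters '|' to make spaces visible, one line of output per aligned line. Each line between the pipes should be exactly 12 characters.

Line 1: ['wind', 'bright'] (min_width=11, slack=1)
Line 2: ['deep', 'fox'] (min_width=8, slack=4)
Line 3: ['segment'] (min_width=7, slack=5)
Line 4: ['version'] (min_width=7, slack=5)
Line 5: ['spoon'] (min_width=5, slack=7)
Line 6: ['progress'] (min_width=8, slack=4)
Line 7: ['machine'] (min_width=7, slack=5)
Line 8: ['metal', 'sand'] (min_width=10, slack=2)
Line 9: ['sky'] (min_width=3, slack=9)
Line 10: ['chemistry'] (min_width=9, slack=3)
Line 11: ['for', 'of', 'bread'] (min_width=12, slack=0)
Line 12: ['go', 'glass'] (min_width=8, slack=4)

Answer: |wind bright |
|deep fox    |
|segment     |
|version     |
|spoon       |
|progress    |
|machine     |
|metal sand  |
|sky         |
|chemistry   |
|for of bread|
|go glass    |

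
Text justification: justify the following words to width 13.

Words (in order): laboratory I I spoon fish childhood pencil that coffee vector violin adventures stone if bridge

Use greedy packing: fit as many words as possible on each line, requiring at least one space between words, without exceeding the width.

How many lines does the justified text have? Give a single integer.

Line 1: ['laboratory', 'I'] (min_width=12, slack=1)
Line 2: ['I', 'spoon', 'fish'] (min_width=12, slack=1)
Line 3: ['childhood'] (min_width=9, slack=4)
Line 4: ['pencil', 'that'] (min_width=11, slack=2)
Line 5: ['coffee', 'vector'] (min_width=13, slack=0)
Line 6: ['violin'] (min_width=6, slack=7)
Line 7: ['adventures'] (min_width=10, slack=3)
Line 8: ['stone', 'if'] (min_width=8, slack=5)
Line 9: ['bridge'] (min_width=6, slack=7)
Total lines: 9

Answer: 9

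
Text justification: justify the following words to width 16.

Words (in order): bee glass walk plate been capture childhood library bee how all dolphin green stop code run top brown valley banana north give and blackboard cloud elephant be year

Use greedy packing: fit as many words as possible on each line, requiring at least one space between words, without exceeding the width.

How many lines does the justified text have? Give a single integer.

Answer: 12

Derivation:
Line 1: ['bee', 'glass', 'walk'] (min_width=14, slack=2)
Line 2: ['plate', 'been'] (min_width=10, slack=6)
Line 3: ['capture'] (min_width=7, slack=9)
Line 4: ['childhood'] (min_width=9, slack=7)
Line 5: ['library', 'bee', 'how'] (min_width=15, slack=1)
Line 6: ['all', 'dolphin'] (min_width=11, slack=5)
Line 7: ['green', 'stop', 'code'] (min_width=15, slack=1)
Line 8: ['run', 'top', 'brown'] (min_width=13, slack=3)
Line 9: ['valley', 'banana'] (min_width=13, slack=3)
Line 10: ['north', 'give', 'and'] (min_width=14, slack=2)
Line 11: ['blackboard', 'cloud'] (min_width=16, slack=0)
Line 12: ['elephant', 'be', 'year'] (min_width=16, slack=0)
Total lines: 12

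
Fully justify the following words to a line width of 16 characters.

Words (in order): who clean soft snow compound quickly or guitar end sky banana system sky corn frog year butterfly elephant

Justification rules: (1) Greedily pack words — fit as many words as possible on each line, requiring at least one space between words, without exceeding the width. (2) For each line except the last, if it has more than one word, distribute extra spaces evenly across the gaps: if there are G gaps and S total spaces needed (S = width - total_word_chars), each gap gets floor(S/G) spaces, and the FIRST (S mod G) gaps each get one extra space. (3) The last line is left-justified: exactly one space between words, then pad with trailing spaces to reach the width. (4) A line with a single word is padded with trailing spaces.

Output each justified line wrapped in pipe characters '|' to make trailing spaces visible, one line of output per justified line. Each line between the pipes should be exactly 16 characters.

Line 1: ['who', 'clean', 'soft'] (min_width=14, slack=2)
Line 2: ['snow', 'compound'] (min_width=13, slack=3)
Line 3: ['quickly', 'or'] (min_width=10, slack=6)
Line 4: ['guitar', 'end', 'sky'] (min_width=14, slack=2)
Line 5: ['banana', 'system'] (min_width=13, slack=3)
Line 6: ['sky', 'corn', 'frog'] (min_width=13, slack=3)
Line 7: ['year', 'butterfly'] (min_width=14, slack=2)
Line 8: ['elephant'] (min_width=8, slack=8)

Answer: |who  clean  soft|
|snow    compound|
|quickly       or|
|guitar  end  sky|
|banana    system|
|sky   corn  frog|
|year   butterfly|
|elephant        |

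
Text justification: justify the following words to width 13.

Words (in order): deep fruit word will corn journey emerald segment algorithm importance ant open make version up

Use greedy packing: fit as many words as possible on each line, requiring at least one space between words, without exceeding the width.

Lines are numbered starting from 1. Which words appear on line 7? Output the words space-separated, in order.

Line 1: ['deep', 'fruit'] (min_width=10, slack=3)
Line 2: ['word', 'will'] (min_width=9, slack=4)
Line 3: ['corn', 'journey'] (min_width=12, slack=1)
Line 4: ['emerald'] (min_width=7, slack=6)
Line 5: ['segment'] (min_width=7, slack=6)
Line 6: ['algorithm'] (min_width=9, slack=4)
Line 7: ['importance'] (min_width=10, slack=3)
Line 8: ['ant', 'open', 'make'] (min_width=13, slack=0)
Line 9: ['version', 'up'] (min_width=10, slack=3)

Answer: importance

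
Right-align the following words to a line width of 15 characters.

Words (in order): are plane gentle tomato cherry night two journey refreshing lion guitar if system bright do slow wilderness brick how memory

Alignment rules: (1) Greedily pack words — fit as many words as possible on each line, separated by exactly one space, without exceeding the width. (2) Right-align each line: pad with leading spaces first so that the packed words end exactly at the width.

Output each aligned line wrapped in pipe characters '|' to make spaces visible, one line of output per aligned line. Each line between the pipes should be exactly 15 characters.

Line 1: ['are', 'plane'] (min_width=9, slack=6)
Line 2: ['gentle', 'tomato'] (min_width=13, slack=2)
Line 3: ['cherry', 'night'] (min_width=12, slack=3)
Line 4: ['two', 'journey'] (min_width=11, slack=4)
Line 5: ['refreshing', 'lion'] (min_width=15, slack=0)
Line 6: ['guitar', 'if'] (min_width=9, slack=6)
Line 7: ['system', 'bright'] (min_width=13, slack=2)
Line 8: ['do', 'slow'] (min_width=7, slack=8)
Line 9: ['wilderness'] (min_width=10, slack=5)
Line 10: ['brick', 'how'] (min_width=9, slack=6)
Line 11: ['memory'] (min_width=6, slack=9)

Answer: |      are plane|
|  gentle tomato|
|   cherry night|
|    two journey|
|refreshing lion|
|      guitar if|
|  system bright|
|        do slow|
|     wilderness|
|      brick how|
|         memory|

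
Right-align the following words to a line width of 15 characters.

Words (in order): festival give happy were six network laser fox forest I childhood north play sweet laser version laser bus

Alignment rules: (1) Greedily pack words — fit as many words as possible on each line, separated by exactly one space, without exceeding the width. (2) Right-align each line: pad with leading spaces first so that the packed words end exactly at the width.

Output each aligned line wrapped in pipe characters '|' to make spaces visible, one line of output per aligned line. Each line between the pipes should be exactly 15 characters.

Answer: |  festival give|
| happy were six|
|  network laser|
|   fox forest I|
|childhood north|
|     play sweet|
|  laser version|
|      laser bus|

Derivation:
Line 1: ['festival', 'give'] (min_width=13, slack=2)
Line 2: ['happy', 'were', 'six'] (min_width=14, slack=1)
Line 3: ['network', 'laser'] (min_width=13, slack=2)
Line 4: ['fox', 'forest', 'I'] (min_width=12, slack=3)
Line 5: ['childhood', 'north'] (min_width=15, slack=0)
Line 6: ['play', 'sweet'] (min_width=10, slack=5)
Line 7: ['laser', 'version'] (min_width=13, slack=2)
Line 8: ['laser', 'bus'] (min_width=9, slack=6)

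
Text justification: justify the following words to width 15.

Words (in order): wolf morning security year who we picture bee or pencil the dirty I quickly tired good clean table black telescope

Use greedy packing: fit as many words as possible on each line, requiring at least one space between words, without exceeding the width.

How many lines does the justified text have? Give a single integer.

Line 1: ['wolf', 'morning'] (min_width=12, slack=3)
Line 2: ['security', 'year'] (min_width=13, slack=2)
Line 3: ['who', 'we', 'picture'] (min_width=14, slack=1)
Line 4: ['bee', 'or', 'pencil'] (min_width=13, slack=2)
Line 5: ['the', 'dirty', 'I'] (min_width=11, slack=4)
Line 6: ['quickly', 'tired'] (min_width=13, slack=2)
Line 7: ['good', 'clean'] (min_width=10, slack=5)
Line 8: ['table', 'black'] (min_width=11, slack=4)
Line 9: ['telescope'] (min_width=9, slack=6)
Total lines: 9

Answer: 9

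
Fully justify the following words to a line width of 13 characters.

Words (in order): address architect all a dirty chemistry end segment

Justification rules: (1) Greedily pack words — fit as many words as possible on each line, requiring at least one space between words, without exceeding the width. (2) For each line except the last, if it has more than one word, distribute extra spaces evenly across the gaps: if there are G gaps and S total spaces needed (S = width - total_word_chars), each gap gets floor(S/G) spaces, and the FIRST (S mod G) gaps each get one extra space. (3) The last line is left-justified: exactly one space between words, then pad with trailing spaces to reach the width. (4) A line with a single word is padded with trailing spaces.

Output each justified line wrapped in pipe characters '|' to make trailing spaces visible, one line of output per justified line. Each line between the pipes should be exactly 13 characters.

Answer: |address      |
|architect all|
|a       dirty|
|chemistry end|
|segment      |

Derivation:
Line 1: ['address'] (min_width=7, slack=6)
Line 2: ['architect', 'all'] (min_width=13, slack=0)
Line 3: ['a', 'dirty'] (min_width=7, slack=6)
Line 4: ['chemistry', 'end'] (min_width=13, slack=0)
Line 5: ['segment'] (min_width=7, slack=6)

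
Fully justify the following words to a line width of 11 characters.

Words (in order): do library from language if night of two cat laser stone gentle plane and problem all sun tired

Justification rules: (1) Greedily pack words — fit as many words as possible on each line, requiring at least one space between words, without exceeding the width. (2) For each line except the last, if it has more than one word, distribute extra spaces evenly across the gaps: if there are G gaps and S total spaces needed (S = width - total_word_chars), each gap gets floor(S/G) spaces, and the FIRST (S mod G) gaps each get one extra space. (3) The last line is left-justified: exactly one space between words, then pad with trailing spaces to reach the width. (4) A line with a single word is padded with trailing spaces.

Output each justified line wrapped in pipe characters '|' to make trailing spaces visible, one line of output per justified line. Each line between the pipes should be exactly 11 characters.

Line 1: ['do', 'library'] (min_width=10, slack=1)
Line 2: ['from'] (min_width=4, slack=7)
Line 3: ['language', 'if'] (min_width=11, slack=0)
Line 4: ['night', 'of'] (min_width=8, slack=3)
Line 5: ['two', 'cat'] (min_width=7, slack=4)
Line 6: ['laser', 'stone'] (min_width=11, slack=0)
Line 7: ['gentle'] (min_width=6, slack=5)
Line 8: ['plane', 'and'] (min_width=9, slack=2)
Line 9: ['problem', 'all'] (min_width=11, slack=0)
Line 10: ['sun', 'tired'] (min_width=9, slack=2)

Answer: |do  library|
|from       |
|language if|
|night    of|
|two     cat|
|laser stone|
|gentle     |
|plane   and|
|problem all|
|sun tired  |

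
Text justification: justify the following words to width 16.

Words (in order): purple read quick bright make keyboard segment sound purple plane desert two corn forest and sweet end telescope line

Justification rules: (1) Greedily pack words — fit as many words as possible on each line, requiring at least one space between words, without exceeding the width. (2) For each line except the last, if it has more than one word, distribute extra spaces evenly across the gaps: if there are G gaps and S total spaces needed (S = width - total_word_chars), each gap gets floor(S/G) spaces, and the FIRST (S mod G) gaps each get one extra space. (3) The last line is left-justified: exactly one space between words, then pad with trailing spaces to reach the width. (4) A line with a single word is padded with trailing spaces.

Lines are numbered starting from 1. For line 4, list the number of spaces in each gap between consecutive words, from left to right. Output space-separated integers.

Line 1: ['purple', 'read'] (min_width=11, slack=5)
Line 2: ['quick', 'bright'] (min_width=12, slack=4)
Line 3: ['make', 'keyboard'] (min_width=13, slack=3)
Line 4: ['segment', 'sound'] (min_width=13, slack=3)
Line 5: ['purple', 'plane'] (min_width=12, slack=4)
Line 6: ['desert', 'two', 'corn'] (min_width=15, slack=1)
Line 7: ['forest', 'and', 'sweet'] (min_width=16, slack=0)
Line 8: ['end', 'telescope'] (min_width=13, slack=3)
Line 9: ['line'] (min_width=4, slack=12)

Answer: 4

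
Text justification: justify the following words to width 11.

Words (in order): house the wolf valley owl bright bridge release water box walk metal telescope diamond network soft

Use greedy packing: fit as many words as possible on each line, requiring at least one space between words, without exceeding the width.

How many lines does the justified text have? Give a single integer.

Answer: 11

Derivation:
Line 1: ['house', 'the'] (min_width=9, slack=2)
Line 2: ['wolf', 'valley'] (min_width=11, slack=0)
Line 3: ['owl', 'bright'] (min_width=10, slack=1)
Line 4: ['bridge'] (min_width=6, slack=5)
Line 5: ['release'] (min_width=7, slack=4)
Line 6: ['water', 'box'] (min_width=9, slack=2)
Line 7: ['walk', 'metal'] (min_width=10, slack=1)
Line 8: ['telescope'] (min_width=9, slack=2)
Line 9: ['diamond'] (min_width=7, slack=4)
Line 10: ['network'] (min_width=7, slack=4)
Line 11: ['soft'] (min_width=4, slack=7)
Total lines: 11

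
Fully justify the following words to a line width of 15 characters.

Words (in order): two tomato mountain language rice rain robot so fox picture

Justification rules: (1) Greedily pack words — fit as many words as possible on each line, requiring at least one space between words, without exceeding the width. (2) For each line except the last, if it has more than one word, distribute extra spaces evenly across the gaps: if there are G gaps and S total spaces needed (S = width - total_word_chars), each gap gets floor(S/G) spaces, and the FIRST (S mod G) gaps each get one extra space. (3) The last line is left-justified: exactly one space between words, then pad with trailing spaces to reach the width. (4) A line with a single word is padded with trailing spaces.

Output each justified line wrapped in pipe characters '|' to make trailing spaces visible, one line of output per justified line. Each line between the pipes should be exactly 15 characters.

Line 1: ['two', 'tomato'] (min_width=10, slack=5)
Line 2: ['mountain'] (min_width=8, slack=7)
Line 3: ['language', 'rice'] (min_width=13, slack=2)
Line 4: ['rain', 'robot', 'so'] (min_width=13, slack=2)
Line 5: ['fox', 'picture'] (min_width=11, slack=4)

Answer: |two      tomato|
|mountain       |
|language   rice|
|rain  robot  so|
|fox picture    |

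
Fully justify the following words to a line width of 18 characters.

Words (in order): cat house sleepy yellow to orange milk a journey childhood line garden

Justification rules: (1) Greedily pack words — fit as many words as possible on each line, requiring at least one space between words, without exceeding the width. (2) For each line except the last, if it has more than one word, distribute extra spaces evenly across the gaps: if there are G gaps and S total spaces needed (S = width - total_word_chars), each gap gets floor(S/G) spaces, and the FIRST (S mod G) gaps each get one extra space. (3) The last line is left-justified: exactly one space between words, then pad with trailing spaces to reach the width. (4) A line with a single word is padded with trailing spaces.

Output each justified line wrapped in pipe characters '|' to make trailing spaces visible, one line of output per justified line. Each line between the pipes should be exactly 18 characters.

Answer: |cat  house  sleepy|
|yellow  to  orange|
|milk   a   journey|
|childhood     line|
|garden            |

Derivation:
Line 1: ['cat', 'house', 'sleepy'] (min_width=16, slack=2)
Line 2: ['yellow', 'to', 'orange'] (min_width=16, slack=2)
Line 3: ['milk', 'a', 'journey'] (min_width=14, slack=4)
Line 4: ['childhood', 'line'] (min_width=14, slack=4)
Line 5: ['garden'] (min_width=6, slack=12)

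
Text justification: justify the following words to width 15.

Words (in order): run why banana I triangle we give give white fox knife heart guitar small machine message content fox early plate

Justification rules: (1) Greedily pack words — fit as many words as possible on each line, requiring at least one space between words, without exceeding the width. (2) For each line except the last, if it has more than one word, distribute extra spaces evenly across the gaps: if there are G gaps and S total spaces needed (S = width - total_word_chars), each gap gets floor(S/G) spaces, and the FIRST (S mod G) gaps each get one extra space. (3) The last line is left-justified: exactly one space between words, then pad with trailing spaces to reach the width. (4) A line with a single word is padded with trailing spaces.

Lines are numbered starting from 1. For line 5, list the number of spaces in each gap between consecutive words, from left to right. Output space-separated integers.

Answer: 4

Derivation:
Line 1: ['run', 'why', 'banana'] (min_width=14, slack=1)
Line 2: ['I', 'triangle', 'we'] (min_width=13, slack=2)
Line 3: ['give', 'give', 'white'] (min_width=15, slack=0)
Line 4: ['fox', 'knife', 'heart'] (min_width=15, slack=0)
Line 5: ['guitar', 'small'] (min_width=12, slack=3)
Line 6: ['machine', 'message'] (min_width=15, slack=0)
Line 7: ['content', 'fox'] (min_width=11, slack=4)
Line 8: ['early', 'plate'] (min_width=11, slack=4)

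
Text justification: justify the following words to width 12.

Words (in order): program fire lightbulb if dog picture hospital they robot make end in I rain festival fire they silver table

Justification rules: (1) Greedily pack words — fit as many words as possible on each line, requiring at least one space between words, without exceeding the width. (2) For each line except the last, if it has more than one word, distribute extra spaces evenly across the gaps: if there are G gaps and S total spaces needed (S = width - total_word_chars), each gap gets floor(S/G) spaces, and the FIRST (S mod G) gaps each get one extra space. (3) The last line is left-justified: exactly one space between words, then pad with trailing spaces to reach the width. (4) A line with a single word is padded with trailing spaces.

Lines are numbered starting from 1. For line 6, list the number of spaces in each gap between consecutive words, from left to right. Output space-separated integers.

Line 1: ['program', 'fire'] (min_width=12, slack=0)
Line 2: ['lightbulb', 'if'] (min_width=12, slack=0)
Line 3: ['dog', 'picture'] (min_width=11, slack=1)
Line 4: ['hospital'] (min_width=8, slack=4)
Line 5: ['they', 'robot'] (min_width=10, slack=2)
Line 6: ['make', 'end', 'in'] (min_width=11, slack=1)
Line 7: ['I', 'rain'] (min_width=6, slack=6)
Line 8: ['festival'] (min_width=8, slack=4)
Line 9: ['fire', 'they'] (min_width=9, slack=3)
Line 10: ['silver', 'table'] (min_width=12, slack=0)

Answer: 2 1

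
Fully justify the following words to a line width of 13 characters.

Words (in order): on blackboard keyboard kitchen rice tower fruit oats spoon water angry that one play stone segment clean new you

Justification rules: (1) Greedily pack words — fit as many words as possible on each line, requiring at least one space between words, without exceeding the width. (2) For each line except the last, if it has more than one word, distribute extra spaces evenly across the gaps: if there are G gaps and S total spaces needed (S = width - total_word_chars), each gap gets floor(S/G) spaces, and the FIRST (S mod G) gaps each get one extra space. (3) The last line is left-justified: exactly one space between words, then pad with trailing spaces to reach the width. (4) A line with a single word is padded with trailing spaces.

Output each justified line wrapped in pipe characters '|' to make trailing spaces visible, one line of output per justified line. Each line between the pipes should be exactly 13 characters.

Line 1: ['on', 'blackboard'] (min_width=13, slack=0)
Line 2: ['keyboard'] (min_width=8, slack=5)
Line 3: ['kitchen', 'rice'] (min_width=12, slack=1)
Line 4: ['tower', 'fruit'] (min_width=11, slack=2)
Line 5: ['oats', 'spoon'] (min_width=10, slack=3)
Line 6: ['water', 'angry'] (min_width=11, slack=2)
Line 7: ['that', 'one', 'play'] (min_width=13, slack=0)
Line 8: ['stone', 'segment'] (min_width=13, slack=0)
Line 9: ['clean', 'new', 'you'] (min_width=13, slack=0)

Answer: |on blackboard|
|keyboard     |
|kitchen  rice|
|tower   fruit|
|oats    spoon|
|water   angry|
|that one play|
|stone segment|
|clean new you|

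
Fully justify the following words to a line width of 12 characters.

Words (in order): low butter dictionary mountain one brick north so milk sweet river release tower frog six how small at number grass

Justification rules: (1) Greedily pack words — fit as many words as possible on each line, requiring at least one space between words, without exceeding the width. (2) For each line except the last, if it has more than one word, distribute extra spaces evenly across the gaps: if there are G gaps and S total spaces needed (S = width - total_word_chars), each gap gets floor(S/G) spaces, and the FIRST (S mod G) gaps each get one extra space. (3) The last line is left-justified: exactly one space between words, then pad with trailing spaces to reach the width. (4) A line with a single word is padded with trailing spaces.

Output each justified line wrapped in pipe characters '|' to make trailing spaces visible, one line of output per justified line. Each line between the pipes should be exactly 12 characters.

Line 1: ['low', 'butter'] (min_width=10, slack=2)
Line 2: ['dictionary'] (min_width=10, slack=2)
Line 3: ['mountain', 'one'] (min_width=12, slack=0)
Line 4: ['brick', 'north'] (min_width=11, slack=1)
Line 5: ['so', 'milk'] (min_width=7, slack=5)
Line 6: ['sweet', 'river'] (min_width=11, slack=1)
Line 7: ['release'] (min_width=7, slack=5)
Line 8: ['tower', 'frog'] (min_width=10, slack=2)
Line 9: ['six', 'how'] (min_width=7, slack=5)
Line 10: ['small', 'at'] (min_width=8, slack=4)
Line 11: ['number', 'grass'] (min_width=12, slack=0)

Answer: |low   butter|
|dictionary  |
|mountain one|
|brick  north|
|so      milk|
|sweet  river|
|release     |
|tower   frog|
|six      how|
|small     at|
|number grass|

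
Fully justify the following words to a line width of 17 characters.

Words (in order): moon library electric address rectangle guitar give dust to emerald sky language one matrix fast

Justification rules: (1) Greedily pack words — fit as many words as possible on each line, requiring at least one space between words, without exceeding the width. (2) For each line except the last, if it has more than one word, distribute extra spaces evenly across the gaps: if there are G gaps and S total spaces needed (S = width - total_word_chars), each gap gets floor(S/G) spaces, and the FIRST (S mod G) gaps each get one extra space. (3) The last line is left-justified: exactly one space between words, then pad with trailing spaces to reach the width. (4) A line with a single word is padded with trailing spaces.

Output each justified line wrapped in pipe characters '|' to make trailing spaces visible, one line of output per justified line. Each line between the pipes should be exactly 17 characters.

Line 1: ['moon', 'library'] (min_width=12, slack=5)
Line 2: ['electric', 'address'] (min_width=16, slack=1)
Line 3: ['rectangle', 'guitar'] (min_width=16, slack=1)
Line 4: ['give', 'dust', 'to'] (min_width=12, slack=5)
Line 5: ['emerald', 'sky'] (min_width=11, slack=6)
Line 6: ['language', 'one'] (min_width=12, slack=5)
Line 7: ['matrix', 'fast'] (min_width=11, slack=6)

Answer: |moon      library|
|electric  address|
|rectangle  guitar|
|give    dust   to|
|emerald       sky|
|language      one|
|matrix fast      |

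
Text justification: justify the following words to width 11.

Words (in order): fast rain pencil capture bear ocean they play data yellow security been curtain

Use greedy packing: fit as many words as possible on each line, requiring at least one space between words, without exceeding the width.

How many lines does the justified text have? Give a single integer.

Answer: 9

Derivation:
Line 1: ['fast', 'rain'] (min_width=9, slack=2)
Line 2: ['pencil'] (min_width=6, slack=5)
Line 3: ['capture'] (min_width=7, slack=4)
Line 4: ['bear', 'ocean'] (min_width=10, slack=1)
Line 5: ['they', 'play'] (min_width=9, slack=2)
Line 6: ['data', 'yellow'] (min_width=11, slack=0)
Line 7: ['security'] (min_width=8, slack=3)
Line 8: ['been'] (min_width=4, slack=7)
Line 9: ['curtain'] (min_width=7, slack=4)
Total lines: 9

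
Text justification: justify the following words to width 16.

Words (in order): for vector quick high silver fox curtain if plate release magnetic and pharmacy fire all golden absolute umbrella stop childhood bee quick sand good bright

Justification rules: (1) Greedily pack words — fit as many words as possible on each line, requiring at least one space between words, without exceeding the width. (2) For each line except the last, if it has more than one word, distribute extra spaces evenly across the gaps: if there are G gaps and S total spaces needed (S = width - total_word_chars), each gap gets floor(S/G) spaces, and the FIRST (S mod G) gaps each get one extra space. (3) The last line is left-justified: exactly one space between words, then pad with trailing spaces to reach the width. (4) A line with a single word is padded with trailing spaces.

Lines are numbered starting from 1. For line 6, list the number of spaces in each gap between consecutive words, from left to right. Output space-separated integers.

Line 1: ['for', 'vector', 'quick'] (min_width=16, slack=0)
Line 2: ['high', 'silver', 'fox'] (min_width=15, slack=1)
Line 3: ['curtain', 'if', 'plate'] (min_width=16, slack=0)
Line 4: ['release', 'magnetic'] (min_width=16, slack=0)
Line 5: ['and', 'pharmacy'] (min_width=12, slack=4)
Line 6: ['fire', 'all', 'golden'] (min_width=15, slack=1)
Line 7: ['absolute'] (min_width=8, slack=8)
Line 8: ['umbrella', 'stop'] (min_width=13, slack=3)
Line 9: ['childhood', 'bee'] (min_width=13, slack=3)
Line 10: ['quick', 'sand', 'good'] (min_width=15, slack=1)
Line 11: ['bright'] (min_width=6, slack=10)

Answer: 2 1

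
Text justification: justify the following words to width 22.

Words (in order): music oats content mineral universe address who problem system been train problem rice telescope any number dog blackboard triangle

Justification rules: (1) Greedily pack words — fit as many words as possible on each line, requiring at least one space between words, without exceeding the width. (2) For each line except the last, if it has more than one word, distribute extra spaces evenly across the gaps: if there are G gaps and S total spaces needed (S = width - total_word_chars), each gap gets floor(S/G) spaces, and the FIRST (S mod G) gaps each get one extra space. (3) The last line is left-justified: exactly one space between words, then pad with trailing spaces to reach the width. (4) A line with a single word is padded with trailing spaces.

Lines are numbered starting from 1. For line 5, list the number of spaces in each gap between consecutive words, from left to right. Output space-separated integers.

Line 1: ['music', 'oats', 'content'] (min_width=18, slack=4)
Line 2: ['mineral', 'universe'] (min_width=16, slack=6)
Line 3: ['address', 'who', 'problem'] (min_width=19, slack=3)
Line 4: ['system', 'been', 'train'] (min_width=17, slack=5)
Line 5: ['problem', 'rice', 'telescope'] (min_width=22, slack=0)
Line 6: ['any', 'number', 'dog'] (min_width=14, slack=8)
Line 7: ['blackboard', 'triangle'] (min_width=19, slack=3)

Answer: 1 1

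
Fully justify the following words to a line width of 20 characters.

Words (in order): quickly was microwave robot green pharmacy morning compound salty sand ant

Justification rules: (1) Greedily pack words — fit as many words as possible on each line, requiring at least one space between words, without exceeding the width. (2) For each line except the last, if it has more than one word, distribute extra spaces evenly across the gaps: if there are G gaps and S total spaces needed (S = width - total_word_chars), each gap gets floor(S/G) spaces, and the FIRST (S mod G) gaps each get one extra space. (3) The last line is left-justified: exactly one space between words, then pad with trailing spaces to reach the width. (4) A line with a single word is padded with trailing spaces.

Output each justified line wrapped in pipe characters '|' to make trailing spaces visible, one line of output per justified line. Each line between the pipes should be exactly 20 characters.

Answer: |quickly          was|
|microwave      robot|
|green       pharmacy|
|morning     compound|
|salty sand ant      |

Derivation:
Line 1: ['quickly', 'was'] (min_width=11, slack=9)
Line 2: ['microwave', 'robot'] (min_width=15, slack=5)
Line 3: ['green', 'pharmacy'] (min_width=14, slack=6)
Line 4: ['morning', 'compound'] (min_width=16, slack=4)
Line 5: ['salty', 'sand', 'ant'] (min_width=14, slack=6)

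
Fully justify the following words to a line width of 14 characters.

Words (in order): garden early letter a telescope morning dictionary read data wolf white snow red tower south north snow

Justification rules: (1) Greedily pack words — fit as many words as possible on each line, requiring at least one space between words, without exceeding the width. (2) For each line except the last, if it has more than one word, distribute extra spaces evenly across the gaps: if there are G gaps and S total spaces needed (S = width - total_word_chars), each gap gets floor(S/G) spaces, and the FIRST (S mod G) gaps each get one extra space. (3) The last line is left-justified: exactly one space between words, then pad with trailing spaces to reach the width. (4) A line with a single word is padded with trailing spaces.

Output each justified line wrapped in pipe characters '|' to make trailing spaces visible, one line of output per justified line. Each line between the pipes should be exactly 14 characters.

Line 1: ['garden', 'early'] (min_width=12, slack=2)
Line 2: ['letter', 'a'] (min_width=8, slack=6)
Line 3: ['telescope'] (min_width=9, slack=5)
Line 4: ['morning'] (min_width=7, slack=7)
Line 5: ['dictionary'] (min_width=10, slack=4)
Line 6: ['read', 'data', 'wolf'] (min_width=14, slack=0)
Line 7: ['white', 'snow', 'red'] (min_width=14, slack=0)
Line 8: ['tower', 'south'] (min_width=11, slack=3)
Line 9: ['north', 'snow'] (min_width=10, slack=4)

Answer: |garden   early|
|letter       a|
|telescope     |
|morning       |
|dictionary    |
|read data wolf|
|white snow red|
|tower    south|
|north snow    |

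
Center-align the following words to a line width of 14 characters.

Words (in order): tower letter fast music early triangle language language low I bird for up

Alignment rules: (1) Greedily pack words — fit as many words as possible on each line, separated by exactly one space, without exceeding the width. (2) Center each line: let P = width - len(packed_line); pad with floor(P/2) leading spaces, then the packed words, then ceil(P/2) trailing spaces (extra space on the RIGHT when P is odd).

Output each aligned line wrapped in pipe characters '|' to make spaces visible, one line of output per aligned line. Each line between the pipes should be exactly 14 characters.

Line 1: ['tower', 'letter'] (min_width=12, slack=2)
Line 2: ['fast', 'music'] (min_width=10, slack=4)
Line 3: ['early', 'triangle'] (min_width=14, slack=0)
Line 4: ['language'] (min_width=8, slack=6)
Line 5: ['language', 'low', 'I'] (min_width=14, slack=0)
Line 6: ['bird', 'for', 'up'] (min_width=11, slack=3)

Answer: | tower letter |
|  fast music  |
|early triangle|
|   language   |
|language low I|
| bird for up  |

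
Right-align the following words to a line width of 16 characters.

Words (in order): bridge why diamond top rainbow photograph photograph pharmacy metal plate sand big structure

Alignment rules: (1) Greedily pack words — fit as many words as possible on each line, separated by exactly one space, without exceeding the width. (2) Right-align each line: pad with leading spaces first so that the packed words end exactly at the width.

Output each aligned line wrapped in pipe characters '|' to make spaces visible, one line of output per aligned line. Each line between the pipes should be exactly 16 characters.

Line 1: ['bridge', 'why'] (min_width=10, slack=6)
Line 2: ['diamond', 'top'] (min_width=11, slack=5)
Line 3: ['rainbow'] (min_width=7, slack=9)
Line 4: ['photograph'] (min_width=10, slack=6)
Line 5: ['photograph'] (min_width=10, slack=6)
Line 6: ['pharmacy', 'metal'] (min_width=14, slack=2)
Line 7: ['plate', 'sand', 'big'] (min_width=14, slack=2)
Line 8: ['structure'] (min_width=9, slack=7)

Answer: |      bridge why|
|     diamond top|
|         rainbow|
|      photograph|
|      photograph|
|  pharmacy metal|
|  plate sand big|
|       structure|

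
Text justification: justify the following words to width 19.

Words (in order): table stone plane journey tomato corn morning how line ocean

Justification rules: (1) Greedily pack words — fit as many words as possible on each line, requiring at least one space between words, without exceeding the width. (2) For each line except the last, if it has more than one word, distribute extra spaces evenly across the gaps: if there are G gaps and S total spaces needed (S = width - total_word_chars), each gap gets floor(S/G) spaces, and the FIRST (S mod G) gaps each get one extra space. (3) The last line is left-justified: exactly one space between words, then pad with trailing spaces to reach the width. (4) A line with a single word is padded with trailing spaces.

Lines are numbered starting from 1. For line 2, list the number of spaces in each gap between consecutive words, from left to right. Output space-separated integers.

Answer: 1 1

Derivation:
Line 1: ['table', 'stone', 'plane'] (min_width=17, slack=2)
Line 2: ['journey', 'tomato', 'corn'] (min_width=19, slack=0)
Line 3: ['morning', 'how', 'line'] (min_width=16, slack=3)
Line 4: ['ocean'] (min_width=5, slack=14)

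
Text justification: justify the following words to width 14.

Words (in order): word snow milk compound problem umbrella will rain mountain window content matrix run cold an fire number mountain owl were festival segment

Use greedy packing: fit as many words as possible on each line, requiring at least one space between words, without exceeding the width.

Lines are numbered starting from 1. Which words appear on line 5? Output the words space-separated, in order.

Line 1: ['word', 'snow', 'milk'] (min_width=14, slack=0)
Line 2: ['compound'] (min_width=8, slack=6)
Line 3: ['problem'] (min_width=7, slack=7)
Line 4: ['umbrella', 'will'] (min_width=13, slack=1)
Line 5: ['rain', 'mountain'] (min_width=13, slack=1)
Line 6: ['window', 'content'] (min_width=14, slack=0)
Line 7: ['matrix', 'run'] (min_width=10, slack=4)
Line 8: ['cold', 'an', 'fire'] (min_width=12, slack=2)
Line 9: ['number'] (min_width=6, slack=8)
Line 10: ['mountain', 'owl'] (min_width=12, slack=2)
Line 11: ['were', 'festival'] (min_width=13, slack=1)
Line 12: ['segment'] (min_width=7, slack=7)

Answer: rain mountain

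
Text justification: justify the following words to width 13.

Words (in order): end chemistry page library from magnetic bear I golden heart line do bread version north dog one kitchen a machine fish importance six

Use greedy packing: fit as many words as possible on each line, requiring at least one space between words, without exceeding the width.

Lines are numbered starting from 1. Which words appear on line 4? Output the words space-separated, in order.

Line 1: ['end', 'chemistry'] (min_width=13, slack=0)
Line 2: ['page', 'library'] (min_width=12, slack=1)
Line 3: ['from', 'magnetic'] (min_width=13, slack=0)
Line 4: ['bear', 'I', 'golden'] (min_width=13, slack=0)
Line 5: ['heart', 'line', 'do'] (min_width=13, slack=0)
Line 6: ['bread', 'version'] (min_width=13, slack=0)
Line 7: ['north', 'dog', 'one'] (min_width=13, slack=0)
Line 8: ['kitchen', 'a'] (min_width=9, slack=4)
Line 9: ['machine', 'fish'] (min_width=12, slack=1)
Line 10: ['importance'] (min_width=10, slack=3)
Line 11: ['six'] (min_width=3, slack=10)

Answer: bear I golden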